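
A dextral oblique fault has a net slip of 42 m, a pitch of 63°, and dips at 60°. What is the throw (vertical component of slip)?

dip-slip = net slip × sin(rake) = 42 m × sin(63°) = 37.42 m
throw = dip-slip × sin(dip) = 37.42 × sin(60°) = 32.4 m

32.4 m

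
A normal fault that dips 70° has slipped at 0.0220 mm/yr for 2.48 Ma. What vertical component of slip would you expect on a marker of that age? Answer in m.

51.3 m

dip-slip = rate × time = 0.0220 mm/yr × 2.48 Ma = 54.56 m
throw = dip-slip × sin(dip) = 54.56 × sin(70°) = 51.3 m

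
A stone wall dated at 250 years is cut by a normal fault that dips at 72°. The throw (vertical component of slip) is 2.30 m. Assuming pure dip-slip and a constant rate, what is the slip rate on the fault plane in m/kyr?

dip-slip = throw / sin(dip) = 2.30 m / sin(72°) = 2.418 m
rate = 2.418 m / 250 years = 0.00967 m/yr = 9.67 m/kyr

9.67 m/kyr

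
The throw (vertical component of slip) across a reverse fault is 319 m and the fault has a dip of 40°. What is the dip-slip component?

496 m

dip-slip = throw / sin(dip) = 319 / sin(40°) = 496 m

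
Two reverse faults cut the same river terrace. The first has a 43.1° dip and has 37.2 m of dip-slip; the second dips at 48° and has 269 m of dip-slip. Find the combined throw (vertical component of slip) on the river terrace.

throw_A = 37.2 × sin(43.1°) = 25.42 m
throw_B = 269 × sin(48°) = 199.9 m
total = 25.42 + 199.9 = 225 m

225 m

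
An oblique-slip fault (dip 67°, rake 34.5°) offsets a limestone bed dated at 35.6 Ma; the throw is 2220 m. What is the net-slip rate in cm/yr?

0.0120 cm/yr

dip-slip = throw / sin(dip) = 2220 / sin(67°) = 2412 m
net slip = dip-slip / sin(rake) = 2412 / sin(34.5°) = 4258 m
rate = 4258 m / 35.6 Ma = 0.000120 m/yr = 0.0120 cm/yr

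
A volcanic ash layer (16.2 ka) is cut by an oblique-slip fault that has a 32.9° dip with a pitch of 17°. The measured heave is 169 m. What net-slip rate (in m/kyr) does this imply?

dip-slip = heave / cos(dip) = 169 / cos(32.9°) = 201.3 m
net slip = dip-slip / sin(rake) = 201.3 / sin(17°) = 688.4 m
rate = 688.4 m / 16.2 ka = 0.0425 m/yr = 42.5 m/kyr

42.5 m/kyr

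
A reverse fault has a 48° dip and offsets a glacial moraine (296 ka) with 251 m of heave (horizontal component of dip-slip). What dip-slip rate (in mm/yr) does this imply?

1.27 mm/yr

dip-slip = heave / cos(dip) = 251 m / cos(48°) = 375.1 m
rate = 375.1 m / 296 ka = 0.00127 m/yr = 1.27 mm/yr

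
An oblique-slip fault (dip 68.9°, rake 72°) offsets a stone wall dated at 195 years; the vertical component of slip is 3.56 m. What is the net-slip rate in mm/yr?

dip-slip = throw / sin(dip) = 3.56 / sin(68.9°) = 3.816 m
net slip = dip-slip / sin(rake) = 3.816 / sin(72°) = 4.012 m
rate = 4.012 m / 195 years = 0.0206 m/yr = 20.6 mm/yr

20.6 mm/yr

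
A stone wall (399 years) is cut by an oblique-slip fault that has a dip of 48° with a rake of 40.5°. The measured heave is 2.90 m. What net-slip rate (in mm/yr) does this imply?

16.7 mm/yr

dip-slip = heave / cos(dip) = 2.90 / cos(48°) = 4.334 m
net slip = dip-slip / sin(rake) = 4.334 / sin(40.5°) = 6.673 m
rate = 6.673 m / 399 years = 0.0167 m/yr = 16.7 mm/yr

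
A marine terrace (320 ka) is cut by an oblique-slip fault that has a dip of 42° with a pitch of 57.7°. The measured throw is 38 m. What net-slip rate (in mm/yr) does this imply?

dip-slip = throw / sin(dip) = 38 / sin(42°) = 56.79 m
net slip = dip-slip / sin(rake) = 56.79 / sin(57.7°) = 67.19 m
rate = 67.19 m / 320 ka = 0.000210 m/yr = 0.210 mm/yr

0.210 mm/yr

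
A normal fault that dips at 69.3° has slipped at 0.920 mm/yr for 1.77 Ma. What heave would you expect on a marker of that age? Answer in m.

dip-slip = rate × time = 0.920 mm/yr × 1.77 Ma = 1628 m
heave = dip-slip × cos(dip) = 1628 × cos(69.3°) = 576 m

576 m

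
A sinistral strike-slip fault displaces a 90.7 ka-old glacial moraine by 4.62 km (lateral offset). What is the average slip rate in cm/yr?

rate = 4.62 km / 90.7 ka = 0.0509 m/yr = 5.09 cm/yr

5.09 cm/yr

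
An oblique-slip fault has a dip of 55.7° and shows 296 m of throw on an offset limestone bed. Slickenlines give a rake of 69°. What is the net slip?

384 m

dip-slip = throw / sin(dip) = 296 / sin(55.7°) = 358.3 m
net slip = dip-slip / sin(rake) = 358.3 / sin(69°) = 384 m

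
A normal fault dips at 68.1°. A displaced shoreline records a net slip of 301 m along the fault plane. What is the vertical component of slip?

throw = dip-slip × sin(dip) = 301 m × sin(68.1°) = 279 m

279 m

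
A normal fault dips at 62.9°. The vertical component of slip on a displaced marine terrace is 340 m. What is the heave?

174 m

heave = throw / tan(dip) = 340 / tan(62.9°) = 174 m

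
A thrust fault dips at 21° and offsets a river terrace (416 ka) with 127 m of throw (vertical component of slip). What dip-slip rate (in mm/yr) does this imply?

0.852 mm/yr

dip-slip = throw / sin(dip) = 127 m / sin(21°) = 354.4 m
rate = 354.4 m / 416 ka = 0.000852 m/yr = 0.852 mm/yr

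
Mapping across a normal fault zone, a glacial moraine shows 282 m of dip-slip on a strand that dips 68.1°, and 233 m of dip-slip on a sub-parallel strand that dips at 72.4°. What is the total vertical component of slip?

484 m

throw_A = 282 × sin(68.1°) = 261.6 m
throw_B = 233 × sin(72.4°) = 222.1 m
total = 261.6 + 222.1 = 484 m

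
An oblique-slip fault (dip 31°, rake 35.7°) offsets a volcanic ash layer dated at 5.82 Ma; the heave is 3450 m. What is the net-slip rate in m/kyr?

dip-slip = heave / cos(dip) = 3450 / cos(31°) = 4025 m
net slip = dip-slip / sin(rake) = 4025 / sin(35.7°) = 6897 m
rate = 6897 m / 5.82 Ma = 0.00119 m/yr = 1.19 m/kyr

1.19 m/kyr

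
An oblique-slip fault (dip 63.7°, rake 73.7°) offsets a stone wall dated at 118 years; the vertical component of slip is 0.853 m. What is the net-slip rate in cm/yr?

dip-slip = throw / sin(dip) = 0.853 / sin(63.7°) = 0.9515 m
net slip = dip-slip / sin(rake) = 0.9515 / sin(73.7°) = 0.9913 m
rate = 0.9913 m / 118 years = 0.00840 m/yr = 0.840 cm/yr

0.840 cm/yr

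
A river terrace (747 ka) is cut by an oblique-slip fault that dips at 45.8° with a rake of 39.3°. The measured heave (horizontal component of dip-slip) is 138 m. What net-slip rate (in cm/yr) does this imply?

dip-slip = heave / cos(dip) = 138 / cos(45.8°) = 197.9 m
net slip = dip-slip / sin(rake) = 197.9 / sin(39.3°) = 312.5 m
rate = 312.5 m / 747 ka = 0.000418 m/yr = 0.0418 cm/yr

0.0418 cm/yr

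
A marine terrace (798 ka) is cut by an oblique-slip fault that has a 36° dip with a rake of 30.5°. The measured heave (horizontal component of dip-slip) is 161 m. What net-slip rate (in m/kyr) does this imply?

0.491 m/kyr

dip-slip = heave / cos(dip) = 161 / cos(36°) = 199 m
net slip = dip-slip / sin(rake) = 199 / sin(30.5°) = 392.1 m
rate = 392.1 m / 798 ka = 0.000491 m/yr = 0.491 m/kyr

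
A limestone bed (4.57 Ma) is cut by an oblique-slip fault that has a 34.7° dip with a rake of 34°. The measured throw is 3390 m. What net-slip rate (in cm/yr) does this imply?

dip-slip = throw / sin(dip) = 3390 / sin(34.7°) = 5955 m
net slip = dip-slip / sin(rake) = 5955 / sin(34°) = 10650 m
rate = 10650 m / 4.57 Ma = 0.00233 m/yr = 0.233 cm/yr

0.233 cm/yr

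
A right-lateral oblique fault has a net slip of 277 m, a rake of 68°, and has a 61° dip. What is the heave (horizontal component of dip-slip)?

dip-slip = net slip × sin(rake) = 277 m × sin(68°) = 256.8 m
heave = dip-slip × cos(dip) = 256.8 × cos(61°) = 125 m

125 m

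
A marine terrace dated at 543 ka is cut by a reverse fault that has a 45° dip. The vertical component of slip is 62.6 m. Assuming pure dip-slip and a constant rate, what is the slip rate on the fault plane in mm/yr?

dip-slip = throw / sin(dip) = 62.6 m / sin(45°) = 88.53 m
rate = 88.53 m / 543 ka = 0.000163 m/yr = 0.163 mm/yr

0.163 mm/yr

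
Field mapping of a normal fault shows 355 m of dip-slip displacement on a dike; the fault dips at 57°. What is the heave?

heave = dip-slip × cos(dip) = 355 m × cos(57°) = 193 m

193 m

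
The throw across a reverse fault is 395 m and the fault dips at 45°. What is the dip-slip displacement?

dip-slip = throw / sin(dip) = 395 / sin(45°) = 559 m

559 m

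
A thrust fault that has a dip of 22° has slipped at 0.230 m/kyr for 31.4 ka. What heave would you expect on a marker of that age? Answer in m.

6.70 m

dip-slip = rate × time = 0.230 m/kyr × 31.4 ka = 7.222 m
heave = dip-slip × cos(dip) = 7.222 × cos(22°) = 6.70 m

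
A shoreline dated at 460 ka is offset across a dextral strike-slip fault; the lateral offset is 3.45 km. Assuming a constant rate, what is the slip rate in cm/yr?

rate = 3.45 km / 460 ka = 0.00750 m/yr = 0.750 cm/yr

0.750 cm/yr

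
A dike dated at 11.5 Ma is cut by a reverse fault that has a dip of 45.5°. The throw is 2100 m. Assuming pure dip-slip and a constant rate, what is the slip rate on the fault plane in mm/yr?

dip-slip = throw / sin(dip) = 2100 m / sin(45.5°) = 2944 m
rate = 2944 m / 11.5 Ma = 0.000256 m/yr = 0.256 mm/yr

0.256 mm/yr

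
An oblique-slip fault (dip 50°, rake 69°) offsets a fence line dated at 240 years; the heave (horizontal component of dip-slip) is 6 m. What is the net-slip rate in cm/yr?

4.17 cm/yr

dip-slip = heave / cos(dip) = 6 / cos(50°) = 9.334 m
net slip = dip-slip / sin(rake) = 9.334 / sin(69°) = 9.998 m
rate = 9.998 m / 240 years = 0.0417 m/yr = 4.17 cm/yr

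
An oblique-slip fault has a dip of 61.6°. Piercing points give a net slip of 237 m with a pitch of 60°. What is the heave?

dip-slip = net slip × sin(rake) = 237 m × sin(60°) = 205.2 m
heave = dip-slip × cos(dip) = 205.2 × cos(61.6°) = 97.6 m

97.6 m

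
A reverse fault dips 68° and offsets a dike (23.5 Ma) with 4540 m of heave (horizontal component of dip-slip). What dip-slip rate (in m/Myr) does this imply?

dip-slip = heave / cos(dip) = 4540 m / cos(68°) = 12120 m
rate = 12120 m / 23.5 Ma = 0.000516 m/yr = 516 m/Myr

516 m/Myr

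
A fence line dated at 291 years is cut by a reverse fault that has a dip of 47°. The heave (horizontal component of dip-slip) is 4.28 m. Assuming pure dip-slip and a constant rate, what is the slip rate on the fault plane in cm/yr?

dip-slip = heave / cos(dip) = 4.28 m / cos(47°) = 6.276 m
rate = 6.276 m / 291 years = 0.0216 m/yr = 2.16 cm/yr

2.16 cm/yr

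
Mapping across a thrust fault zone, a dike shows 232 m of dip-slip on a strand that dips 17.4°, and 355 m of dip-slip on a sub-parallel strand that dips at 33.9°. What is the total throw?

267 m

throw_A = 232 × sin(17.4°) = 69.38 m
throw_B = 355 × sin(33.9°) = 198 m
total = 69.38 + 198 = 267 m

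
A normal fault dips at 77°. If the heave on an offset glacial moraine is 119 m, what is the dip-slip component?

529 m

dip-slip = heave / cos(dip) = 119 / cos(77°) = 529 m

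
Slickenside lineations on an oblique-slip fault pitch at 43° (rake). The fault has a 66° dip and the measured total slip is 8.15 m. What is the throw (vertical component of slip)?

dip-slip = net slip × sin(rake) = 8.15 m × sin(43°) = 5.558 m
throw = dip-slip × sin(dip) = 5.558 × sin(66°) = 5.08 m

5.08 m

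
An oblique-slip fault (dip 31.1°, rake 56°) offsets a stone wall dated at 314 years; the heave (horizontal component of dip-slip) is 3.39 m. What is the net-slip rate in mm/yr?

15.2 mm/yr

dip-slip = heave / cos(dip) = 3.39 / cos(31.1°) = 3.959 m
net slip = dip-slip / sin(rake) = 3.959 / sin(56°) = 4.775 m
rate = 4.775 m / 314 years = 0.0152 m/yr = 15.2 mm/yr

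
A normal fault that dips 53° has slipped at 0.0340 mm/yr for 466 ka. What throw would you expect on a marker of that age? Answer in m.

dip-slip = rate × time = 0.0340 mm/yr × 466 ka = 15.84 m
throw = dip-slip × sin(dip) = 15.84 × sin(53°) = 12.7 m

12.7 m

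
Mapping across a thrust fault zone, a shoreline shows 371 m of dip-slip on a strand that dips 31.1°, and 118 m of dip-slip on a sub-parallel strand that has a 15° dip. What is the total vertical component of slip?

222 m

throw_A = 371 × sin(31.1°) = 191.6 m
throw_B = 118 × sin(15°) = 30.54 m
total = 191.6 + 30.54 = 222 m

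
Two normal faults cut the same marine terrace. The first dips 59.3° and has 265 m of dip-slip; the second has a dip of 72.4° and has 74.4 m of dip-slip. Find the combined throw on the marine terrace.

throw_A = 265 × sin(59.3°) = 227.9 m
throw_B = 74.4 × sin(72.4°) = 70.92 m
total = 227.9 + 70.92 = 299 m

299 m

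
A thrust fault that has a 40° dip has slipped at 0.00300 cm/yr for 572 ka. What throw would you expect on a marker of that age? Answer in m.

11 m

dip-slip = rate × time = 0.00300 cm/yr × 572 ka = 17.16 m
throw = dip-slip × sin(dip) = 17.16 × sin(40°) = 11 m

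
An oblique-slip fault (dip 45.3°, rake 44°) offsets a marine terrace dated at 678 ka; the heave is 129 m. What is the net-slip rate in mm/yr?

dip-slip = heave / cos(dip) = 129 / cos(45.3°) = 183.4 m
net slip = dip-slip / sin(rake) = 183.4 / sin(44°) = 264 m
rate = 264 m / 678 ka = 0.000389 m/yr = 0.389 mm/yr

0.389 mm/yr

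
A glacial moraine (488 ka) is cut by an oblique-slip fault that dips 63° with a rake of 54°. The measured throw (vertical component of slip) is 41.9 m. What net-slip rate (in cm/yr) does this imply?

0.0119 cm/yr

dip-slip = throw / sin(dip) = 41.9 / sin(63°) = 47.03 m
net slip = dip-slip / sin(rake) = 47.03 / sin(54°) = 58.13 m
rate = 58.13 m / 488 ka = 0.000119 m/yr = 0.0119 cm/yr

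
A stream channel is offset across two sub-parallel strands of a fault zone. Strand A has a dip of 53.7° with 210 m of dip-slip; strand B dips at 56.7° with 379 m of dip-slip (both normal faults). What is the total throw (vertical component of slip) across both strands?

throw_A = 210 × sin(53.7°) = 169.2 m
throw_B = 379 × sin(56.7°) = 316.8 m
total = 169.2 + 316.8 = 486 m

486 m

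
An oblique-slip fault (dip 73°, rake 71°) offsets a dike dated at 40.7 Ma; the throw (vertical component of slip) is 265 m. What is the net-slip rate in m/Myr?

dip-slip = throw / sin(dip) = 265 / sin(73°) = 277.1 m
net slip = dip-slip / sin(rake) = 277.1 / sin(71°) = 293.1 m
rate = 293.1 m / 40.7 Ma = 0.00000720 m/yr = 7.20 m/Myr

7.20 m/Myr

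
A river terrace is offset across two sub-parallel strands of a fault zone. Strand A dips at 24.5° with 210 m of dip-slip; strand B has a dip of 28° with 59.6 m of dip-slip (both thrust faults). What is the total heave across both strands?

heave_A = 210 × cos(24.5°) = 191.1 m
heave_B = 59.6 × cos(28°) = 52.62 m
total = 191.1 + 52.62 = 244 m

244 m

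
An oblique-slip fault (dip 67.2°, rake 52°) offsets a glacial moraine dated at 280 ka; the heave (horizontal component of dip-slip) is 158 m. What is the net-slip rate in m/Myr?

1850 m/Myr

dip-slip = heave / cos(dip) = 158 / cos(67.2°) = 407.7 m
net slip = dip-slip / sin(rake) = 407.7 / sin(52°) = 517.4 m
rate = 517.4 m / 280 ka = 0.00185 m/yr = 1850 m/Myr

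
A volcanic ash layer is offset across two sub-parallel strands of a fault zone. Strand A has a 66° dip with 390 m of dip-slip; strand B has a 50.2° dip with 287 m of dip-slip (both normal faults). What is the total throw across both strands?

throw_A = 390 × sin(66°) = 356.3 m
throw_B = 287 × sin(50.2°) = 220.5 m
total = 356.3 + 220.5 = 577 m

577 m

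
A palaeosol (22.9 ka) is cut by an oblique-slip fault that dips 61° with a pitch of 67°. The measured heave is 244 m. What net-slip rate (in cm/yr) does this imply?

2.39 cm/yr

dip-slip = heave / cos(dip) = 244 / cos(61°) = 503.3 m
net slip = dip-slip / sin(rake) = 503.3 / sin(67°) = 546.8 m
rate = 546.8 m / 22.9 ka = 0.0239 m/yr = 2.39 cm/yr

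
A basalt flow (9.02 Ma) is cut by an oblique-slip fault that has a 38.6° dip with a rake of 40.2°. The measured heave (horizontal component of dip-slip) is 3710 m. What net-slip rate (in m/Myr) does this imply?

815 m/Myr

dip-slip = heave / cos(dip) = 3710 / cos(38.6°) = 4747 m
net slip = dip-slip / sin(rake) = 4747 / sin(40.2°) = 7355 m
rate = 7355 m / 9.02 Ma = 0.000815 m/yr = 815 m/Myr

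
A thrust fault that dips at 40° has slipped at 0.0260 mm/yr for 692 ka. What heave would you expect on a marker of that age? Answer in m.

13.8 m

dip-slip = rate × time = 0.0260 mm/yr × 692 ka = 17.99 m
heave = dip-slip × cos(dip) = 17.99 × cos(40°) = 13.8 m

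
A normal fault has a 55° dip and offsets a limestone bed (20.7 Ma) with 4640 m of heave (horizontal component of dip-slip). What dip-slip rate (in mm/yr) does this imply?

0.391 mm/yr

dip-slip = heave / cos(dip) = 4640 m / cos(55°) = 8090 m
rate = 8090 m / 20.7 Ma = 0.000391 m/yr = 0.391 mm/yr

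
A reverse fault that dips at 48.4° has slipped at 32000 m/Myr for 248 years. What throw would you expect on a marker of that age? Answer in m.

dip-slip = rate × time = 32000 m/Myr × 248 years = 7.936 m
throw = dip-slip × sin(dip) = 7.936 × sin(48.4°) = 5.93 m

5.93 m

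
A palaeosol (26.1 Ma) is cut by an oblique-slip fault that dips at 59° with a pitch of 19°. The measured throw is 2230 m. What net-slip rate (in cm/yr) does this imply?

0.0306 cm/yr

dip-slip = throw / sin(dip) = 2230 / sin(59°) = 2602 m
net slip = dip-slip / sin(rake) = 2602 / sin(19°) = 7991 m
rate = 7991 m / 26.1 Ma = 0.000306 m/yr = 0.0306 cm/yr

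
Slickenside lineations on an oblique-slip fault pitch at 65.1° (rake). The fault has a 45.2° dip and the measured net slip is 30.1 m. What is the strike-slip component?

strike-slip = net slip × cos(rake) = 30.1 m × cos(65.1°) = 12.7 m

12.7 m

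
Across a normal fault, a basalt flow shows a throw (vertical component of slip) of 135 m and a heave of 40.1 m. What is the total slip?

141 m

net slip = √(throw² + heave²) = √(135² + 40.1²) = 141 m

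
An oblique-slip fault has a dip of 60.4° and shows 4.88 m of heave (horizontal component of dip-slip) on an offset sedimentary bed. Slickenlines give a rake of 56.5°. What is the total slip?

11.8 m

dip-slip = heave / cos(dip) = 4.88 / cos(60.4°) = 9.880 m
net slip = dip-slip / sin(rake) = 9.880 / sin(56.5°) = 11.8 m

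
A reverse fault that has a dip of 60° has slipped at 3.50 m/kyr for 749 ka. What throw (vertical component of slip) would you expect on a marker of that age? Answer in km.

dip-slip = rate × time = 3.50 m/kyr × 749 ka = 2622 m
throw = dip-slip × sin(dip) = 2622 × sin(60°) = 2270 m = 2.27 km

2.27 km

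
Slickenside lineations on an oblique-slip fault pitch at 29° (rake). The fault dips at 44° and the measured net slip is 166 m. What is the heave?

dip-slip = net slip × sin(rake) = 166 m × sin(29°) = 80.48 m
heave = dip-slip × cos(dip) = 80.48 × cos(44°) = 57.9 m

57.9 m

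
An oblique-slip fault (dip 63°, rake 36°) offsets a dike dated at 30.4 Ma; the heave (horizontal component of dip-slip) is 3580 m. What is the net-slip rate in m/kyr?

0.441 m/kyr

dip-slip = heave / cos(dip) = 3580 / cos(63°) = 7886 m
net slip = dip-slip / sin(rake) = 7886 / sin(36°) = 13420 m
rate = 13420 m / 30.4 Ma = 0.000441 m/yr = 0.441 m/kyr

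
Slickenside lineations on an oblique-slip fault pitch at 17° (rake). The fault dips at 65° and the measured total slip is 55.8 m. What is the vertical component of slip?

14.8 m

dip-slip = net slip × sin(rake) = 55.8 m × sin(17°) = 16.31 m
throw = dip-slip × sin(dip) = 16.31 × sin(65°) = 14.8 m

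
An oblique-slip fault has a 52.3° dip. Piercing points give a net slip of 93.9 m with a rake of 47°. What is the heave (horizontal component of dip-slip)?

42 m

dip-slip = net slip × sin(rake) = 93.9 m × sin(47°) = 68.67 m
heave = dip-slip × cos(dip) = 68.67 × cos(52.3°) = 42 m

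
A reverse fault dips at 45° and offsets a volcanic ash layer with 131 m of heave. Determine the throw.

throw = heave × tan(dip) = 131 × tan(45°) = 131 m

131 m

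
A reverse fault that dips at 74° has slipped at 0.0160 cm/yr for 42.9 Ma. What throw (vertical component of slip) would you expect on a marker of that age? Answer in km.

dip-slip = rate × time = 0.0160 cm/yr × 42.9 Ma = 6864 m
throw = dip-slip × sin(dip) = 6864 × sin(74°) = 6600 m = 6.60 km

6.60 km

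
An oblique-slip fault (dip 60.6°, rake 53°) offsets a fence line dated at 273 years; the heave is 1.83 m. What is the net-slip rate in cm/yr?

dip-slip = heave / cos(dip) = 1.83 / cos(60.6°) = 3.728 m
net slip = dip-slip / sin(rake) = 3.728 / sin(53°) = 4.668 m
rate = 4.668 m / 273 years = 0.0171 m/yr = 1.71 cm/yr

1.71 cm/yr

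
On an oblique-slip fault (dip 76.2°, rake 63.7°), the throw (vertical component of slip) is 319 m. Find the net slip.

366 m

dip-slip = throw / sin(dip) = 319 / sin(76.2°) = 328.5 m
net slip = dip-slip / sin(rake) = 328.5 / sin(63.7°) = 366 m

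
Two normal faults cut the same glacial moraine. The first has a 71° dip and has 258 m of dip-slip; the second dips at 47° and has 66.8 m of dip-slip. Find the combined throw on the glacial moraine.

293 m

throw_A = 258 × sin(71°) = 243.9 m
throw_B = 66.8 × sin(47°) = 48.85 m
total = 243.9 + 48.85 = 293 m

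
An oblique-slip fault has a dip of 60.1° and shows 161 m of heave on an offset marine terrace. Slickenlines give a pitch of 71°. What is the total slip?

342 m

dip-slip = heave / cos(dip) = 161 / cos(60.1°) = 323 m
net slip = dip-slip / sin(rake) = 323 / sin(71°) = 342 m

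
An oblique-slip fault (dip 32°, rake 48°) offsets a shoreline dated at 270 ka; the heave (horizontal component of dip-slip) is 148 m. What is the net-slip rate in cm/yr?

0.0870 cm/yr

dip-slip = heave / cos(dip) = 148 / cos(32°) = 174.5 m
net slip = dip-slip / sin(rake) = 174.5 / sin(48°) = 234.8 m
rate = 234.8 m / 270 ka = 0.000870 m/yr = 0.0870 cm/yr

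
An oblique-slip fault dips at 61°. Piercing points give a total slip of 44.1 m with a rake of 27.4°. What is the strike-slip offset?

39.2 m

strike-slip = net slip × cos(rake) = 44.1 m × cos(27.4°) = 39.2 m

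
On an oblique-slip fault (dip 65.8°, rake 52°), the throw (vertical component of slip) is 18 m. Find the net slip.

dip-slip = throw / sin(dip) = 18 / sin(65.8°) = 19.73 m
net slip = dip-slip / sin(rake) = 19.73 / sin(52°) = 25 m

25 m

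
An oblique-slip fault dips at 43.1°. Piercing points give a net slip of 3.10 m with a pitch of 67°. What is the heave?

2.08 m

dip-slip = net slip × sin(rake) = 3.10 m × sin(67°) = 2.854 m
heave = dip-slip × cos(dip) = 2.854 × cos(43.1°) = 2.08 m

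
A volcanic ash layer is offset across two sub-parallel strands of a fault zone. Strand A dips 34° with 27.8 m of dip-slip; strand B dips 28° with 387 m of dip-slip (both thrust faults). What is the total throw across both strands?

197 m

throw_A = 27.8 × sin(34°) = 15.55 m
throw_B = 387 × sin(28°) = 181.7 m
total = 15.55 + 181.7 = 197 m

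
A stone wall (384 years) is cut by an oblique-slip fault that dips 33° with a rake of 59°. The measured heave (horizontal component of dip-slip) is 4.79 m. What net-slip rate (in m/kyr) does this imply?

17.4 m/kyr

dip-slip = heave / cos(dip) = 4.79 / cos(33°) = 5.711 m
net slip = dip-slip / sin(rake) = 5.711 / sin(59°) = 6.663 m
rate = 6.663 m / 384 years = 0.0174 m/yr = 17.4 m/kyr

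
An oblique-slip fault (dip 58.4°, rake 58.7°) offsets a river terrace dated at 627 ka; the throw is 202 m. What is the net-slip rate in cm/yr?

dip-slip = throw / sin(dip) = 202 / sin(58.4°) = 237.2 m
net slip = dip-slip / sin(rake) = 237.2 / sin(58.7°) = 277.6 m
rate = 277.6 m / 627 ka = 0.000443 m/yr = 0.0443 cm/yr

0.0443 cm/yr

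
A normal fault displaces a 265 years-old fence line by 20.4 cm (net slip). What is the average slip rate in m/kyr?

rate = 20.4 cm / 265 years = 0.000770 m/yr = 0.770 m/kyr

0.770 m/kyr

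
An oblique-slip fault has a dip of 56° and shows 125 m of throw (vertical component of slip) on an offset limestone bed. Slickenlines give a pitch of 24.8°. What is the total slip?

dip-slip = throw / sin(dip) = 125 / sin(56°) = 150.8 m
net slip = dip-slip / sin(rake) = 150.8 / sin(24.8°) = 359 m

359 m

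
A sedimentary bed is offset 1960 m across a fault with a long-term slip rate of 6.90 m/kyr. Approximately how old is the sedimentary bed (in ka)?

284 ka

age = offset / rate = 1960 m / (6.90 m/kyr) = 284000 yr = 284 ka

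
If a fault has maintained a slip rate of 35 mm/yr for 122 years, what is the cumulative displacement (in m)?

slip = rate × time = 35 mm/yr × 122 years = 4.27 m

4.27 m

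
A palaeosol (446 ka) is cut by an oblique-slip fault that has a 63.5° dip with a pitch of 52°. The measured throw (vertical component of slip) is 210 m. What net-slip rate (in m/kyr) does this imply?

0.668 m/kyr

dip-slip = throw / sin(dip) = 210 / sin(63.5°) = 234.7 m
net slip = dip-slip / sin(rake) = 234.7 / sin(52°) = 297.8 m
rate = 297.8 m / 446 ka = 0.000668 m/yr = 0.668 m/kyr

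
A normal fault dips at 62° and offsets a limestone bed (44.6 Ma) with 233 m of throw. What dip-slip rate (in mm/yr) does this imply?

dip-slip = throw / sin(dip) = 233 m / sin(62°) = 263.9 m
rate = 263.9 m / 44.6 Ma = 0.00000592 m/yr = 0.00592 mm/yr

0.00592 mm/yr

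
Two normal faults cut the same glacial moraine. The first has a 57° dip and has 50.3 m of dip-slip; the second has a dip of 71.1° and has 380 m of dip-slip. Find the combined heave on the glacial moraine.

150 m

heave_A = 50.3 × cos(57°) = 27.40 m
heave_B = 380 × cos(71.1°) = 123.1 m
total = 27.40 + 123.1 = 150 m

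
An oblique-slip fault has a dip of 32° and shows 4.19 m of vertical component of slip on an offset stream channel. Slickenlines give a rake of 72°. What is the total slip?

8.31 m

dip-slip = throw / sin(dip) = 4.19 / sin(32°) = 7.907 m
net slip = dip-slip / sin(rake) = 7.907 / sin(72°) = 8.31 m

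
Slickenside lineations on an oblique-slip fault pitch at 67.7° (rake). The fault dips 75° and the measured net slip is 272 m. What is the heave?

65.1 m

dip-slip = net slip × sin(rake) = 272 m × sin(67.7°) = 251.7 m
heave = dip-slip × cos(dip) = 251.7 × cos(75°) = 65.1 m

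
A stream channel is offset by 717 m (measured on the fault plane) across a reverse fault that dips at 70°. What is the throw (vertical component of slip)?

throw = dip-slip × sin(dip) = 717 m × sin(70°) = 674 m

674 m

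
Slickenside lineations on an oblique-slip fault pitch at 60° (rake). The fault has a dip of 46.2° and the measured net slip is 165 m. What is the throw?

dip-slip = net slip × sin(rake) = 165 m × sin(60°) = 142.9 m
throw = dip-slip × sin(dip) = 142.9 × sin(46.2°) = 103 m

103 m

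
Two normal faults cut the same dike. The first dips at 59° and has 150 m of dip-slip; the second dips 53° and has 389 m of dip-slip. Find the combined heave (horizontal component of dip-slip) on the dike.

heave_A = 150 × cos(59°) = 77.26 m
heave_B = 389 × cos(53°) = 234.1 m
total = 77.26 + 234.1 = 311 m

311 m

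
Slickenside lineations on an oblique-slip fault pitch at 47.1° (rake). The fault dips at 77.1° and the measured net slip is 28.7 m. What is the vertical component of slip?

dip-slip = net slip × sin(rake) = 28.7 m × sin(47.1°) = 21.02 m
throw = dip-slip × sin(dip) = 21.02 × sin(77.1°) = 20.5 m

20.5 m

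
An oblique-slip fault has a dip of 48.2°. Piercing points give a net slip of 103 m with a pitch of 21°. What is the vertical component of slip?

dip-slip = net slip × sin(rake) = 103 m × sin(21°) = 36.91 m
throw = dip-slip × sin(dip) = 36.91 × sin(48.2°) = 27.5 m

27.5 m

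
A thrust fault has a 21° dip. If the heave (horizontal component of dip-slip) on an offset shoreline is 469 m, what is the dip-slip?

dip-slip = heave / cos(dip) = 469 / cos(21°) = 502 m

502 m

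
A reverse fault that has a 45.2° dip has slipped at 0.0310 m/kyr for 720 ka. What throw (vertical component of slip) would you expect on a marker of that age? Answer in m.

15.8 m

dip-slip = rate × time = 0.0310 m/kyr × 720 ka = 22.32 m
throw = dip-slip × sin(dip) = 22.32 × sin(45.2°) = 15.8 m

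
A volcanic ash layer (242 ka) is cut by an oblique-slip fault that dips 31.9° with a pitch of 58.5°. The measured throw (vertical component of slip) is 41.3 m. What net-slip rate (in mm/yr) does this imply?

0.379 mm/yr

dip-slip = throw / sin(dip) = 41.3 / sin(31.9°) = 78.15 m
net slip = dip-slip / sin(rake) = 78.15 / sin(58.5°) = 91.66 m
rate = 91.66 m / 242 ka = 0.000379 m/yr = 0.379 mm/yr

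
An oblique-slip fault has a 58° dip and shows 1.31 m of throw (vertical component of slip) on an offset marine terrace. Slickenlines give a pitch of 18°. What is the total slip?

5 m

dip-slip = throw / sin(dip) = 1.31 / sin(58°) = 1.545 m
net slip = dip-slip / sin(rake) = 1.545 / sin(18°) = 5 m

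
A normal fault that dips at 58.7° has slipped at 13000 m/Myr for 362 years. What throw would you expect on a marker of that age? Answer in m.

4.02 m

dip-slip = rate × time = 13000 m/Myr × 362 years = 4.706 m
throw = dip-slip × sin(dip) = 4.706 × sin(58.7°) = 4.02 m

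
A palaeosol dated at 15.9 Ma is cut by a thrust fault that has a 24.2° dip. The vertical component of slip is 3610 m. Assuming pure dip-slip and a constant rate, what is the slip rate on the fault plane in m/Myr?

dip-slip = throw / sin(dip) = 3610 m / sin(24.2°) = 8807 m
rate = 8807 m / 15.9 Ma = 0.000554 m/yr = 554 m/Myr

554 m/Myr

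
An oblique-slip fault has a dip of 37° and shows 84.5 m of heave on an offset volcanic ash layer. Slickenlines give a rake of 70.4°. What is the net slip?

dip-slip = heave / cos(dip) = 84.5 / cos(37°) = 105.8 m
net slip = dip-slip / sin(rake) = 105.8 / sin(70.4°) = 112 m

112 m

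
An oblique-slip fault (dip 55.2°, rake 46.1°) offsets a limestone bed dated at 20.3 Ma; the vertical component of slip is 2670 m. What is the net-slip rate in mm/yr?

dip-slip = throw / sin(dip) = 2670 / sin(55.2°) = 3252 m
net slip = dip-slip / sin(rake) = 3252 / sin(46.1°) = 4513 m
rate = 4513 m / 20.3 Ma = 0.000222 m/yr = 0.222 mm/yr

0.222 mm/yr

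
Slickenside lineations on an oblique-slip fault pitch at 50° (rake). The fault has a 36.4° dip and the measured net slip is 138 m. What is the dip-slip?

dip-slip = net slip × sin(rake) = 138 m × sin(50°) = 106 m

106 m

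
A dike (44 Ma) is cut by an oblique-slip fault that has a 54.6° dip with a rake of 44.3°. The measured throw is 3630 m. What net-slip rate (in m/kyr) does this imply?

0.145 m/kyr

dip-slip = throw / sin(dip) = 3630 / sin(54.6°) = 4453 m
net slip = dip-slip / sin(rake) = 4453 / sin(44.3°) = 6376 m
rate = 6376 m / 44 Ma = 0.000145 m/yr = 0.145 m/kyr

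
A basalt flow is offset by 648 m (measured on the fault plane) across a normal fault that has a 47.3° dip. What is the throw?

476 m

throw = dip-slip × sin(dip) = 648 m × sin(47.3°) = 476 m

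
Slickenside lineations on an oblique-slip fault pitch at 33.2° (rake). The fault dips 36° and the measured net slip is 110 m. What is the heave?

48.7 m

dip-slip = net slip × sin(rake) = 110 m × sin(33.2°) = 60.23 m
heave = dip-slip × cos(dip) = 60.23 × cos(36°) = 48.7 m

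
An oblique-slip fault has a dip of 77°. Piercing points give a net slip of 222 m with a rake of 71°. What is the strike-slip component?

strike-slip = net slip × cos(rake) = 222 m × cos(71°) = 72.3 m

72.3 m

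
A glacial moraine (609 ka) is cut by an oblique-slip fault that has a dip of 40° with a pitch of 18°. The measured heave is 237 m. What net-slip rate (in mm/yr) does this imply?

1.64 mm/yr

dip-slip = heave / cos(dip) = 237 / cos(40°) = 309.4 m
net slip = dip-slip / sin(rake) = 309.4 / sin(18°) = 1001 m
rate = 1001 m / 609 ka = 0.00164 m/yr = 1.64 mm/yr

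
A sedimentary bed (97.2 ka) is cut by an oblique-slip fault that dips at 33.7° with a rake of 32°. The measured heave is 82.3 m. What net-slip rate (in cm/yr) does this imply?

dip-slip = heave / cos(dip) = 82.3 / cos(33.7°) = 98.92 m
net slip = dip-slip / sin(rake) = 98.92 / sin(32°) = 186.7 m
rate = 186.7 m / 97.2 ka = 0.00192 m/yr = 0.192 cm/yr

0.192 cm/yr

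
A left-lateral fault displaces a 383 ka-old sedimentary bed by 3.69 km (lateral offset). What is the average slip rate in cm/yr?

rate = 3.69 km / 383 ka = 0.00963 m/yr = 0.963 cm/yr

0.963 cm/yr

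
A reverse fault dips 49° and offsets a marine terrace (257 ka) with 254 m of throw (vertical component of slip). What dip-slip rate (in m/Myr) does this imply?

1310 m/Myr

dip-slip = throw / sin(dip) = 254 m / sin(49°) = 336.6 m
rate = 336.6 m / 257 ka = 0.00131 m/yr = 1310 m/Myr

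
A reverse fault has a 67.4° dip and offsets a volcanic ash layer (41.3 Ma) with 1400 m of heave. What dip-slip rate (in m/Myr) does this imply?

88.2 m/Myr

dip-slip = heave / cos(dip) = 1400 m / cos(67.4°) = 3643 m
rate = 3643 m / 41.3 Ma = 0.0000882 m/yr = 88.2 m/Myr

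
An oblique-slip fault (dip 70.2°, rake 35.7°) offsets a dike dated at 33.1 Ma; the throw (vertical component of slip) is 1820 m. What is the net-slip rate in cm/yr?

0.0100 cm/yr

dip-slip = throw / sin(dip) = 1820 / sin(70.2°) = 1934 m
net slip = dip-slip / sin(rake) = 1934 / sin(35.7°) = 3315 m
rate = 3315 m / 33.1 Ma = 0.000100 m/yr = 0.0100 cm/yr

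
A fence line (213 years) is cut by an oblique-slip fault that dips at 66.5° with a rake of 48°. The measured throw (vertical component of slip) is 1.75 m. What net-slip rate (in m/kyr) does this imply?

12.1 m/kyr

dip-slip = throw / sin(dip) = 1.75 / sin(66.5°) = 1.908 m
net slip = dip-slip / sin(rake) = 1.908 / sin(48°) = 2.568 m
rate = 2.568 m / 213 years = 0.0121 m/yr = 12.1 m/kyr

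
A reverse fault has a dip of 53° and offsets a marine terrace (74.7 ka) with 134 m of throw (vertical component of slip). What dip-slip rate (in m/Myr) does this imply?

dip-slip = throw / sin(dip) = 134 m / sin(53°) = 167.8 m
rate = 167.8 m / 74.7 ka = 0.00225 m/yr = 2250 m/Myr

2250 m/Myr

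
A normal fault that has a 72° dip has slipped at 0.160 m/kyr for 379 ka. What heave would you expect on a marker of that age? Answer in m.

dip-slip = rate × time = 0.160 m/kyr × 379 ka = 60.64 m
heave = dip-slip × cos(dip) = 60.64 × cos(72°) = 18.7 m

18.7 m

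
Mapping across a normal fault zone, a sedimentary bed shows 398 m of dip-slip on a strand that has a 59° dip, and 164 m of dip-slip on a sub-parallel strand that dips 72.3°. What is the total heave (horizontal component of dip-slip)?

255 m

heave_A = 398 × cos(59°) = 205 m
heave_B = 164 × cos(72.3°) = 49.86 m
total = 205 + 49.86 = 255 m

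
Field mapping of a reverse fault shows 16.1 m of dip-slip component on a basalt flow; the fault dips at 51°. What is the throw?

12.5 m

throw = dip-slip × sin(dip) = 16.1 m × sin(51°) = 12.5 m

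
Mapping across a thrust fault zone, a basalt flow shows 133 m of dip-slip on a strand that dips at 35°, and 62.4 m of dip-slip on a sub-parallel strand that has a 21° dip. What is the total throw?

98.6 m

throw_A = 133 × sin(35°) = 76.29 m
throw_B = 62.4 × sin(21°) = 22.36 m
total = 76.29 + 22.36 = 98.6 m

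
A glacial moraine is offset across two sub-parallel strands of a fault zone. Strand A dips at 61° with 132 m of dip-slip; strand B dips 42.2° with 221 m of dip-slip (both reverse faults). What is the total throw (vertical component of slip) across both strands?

throw_A = 132 × sin(61°) = 115.4 m
throw_B = 221 × sin(42.2°) = 148.5 m
total = 115.4 + 148.5 = 264 m

264 m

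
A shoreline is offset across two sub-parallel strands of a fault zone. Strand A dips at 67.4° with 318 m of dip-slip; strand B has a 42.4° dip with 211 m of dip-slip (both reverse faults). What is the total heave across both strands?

278 m

heave_A = 318 × cos(67.4°) = 122.2 m
heave_B = 211 × cos(42.4°) = 155.8 m
total = 122.2 + 155.8 = 278 m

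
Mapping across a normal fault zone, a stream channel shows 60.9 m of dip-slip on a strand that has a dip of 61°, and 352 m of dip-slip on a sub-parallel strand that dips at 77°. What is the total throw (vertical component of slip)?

throw_A = 60.9 × sin(61°) = 53.26 m
throw_B = 352 × sin(77°) = 343 m
total = 53.26 + 343 = 396 m

396 m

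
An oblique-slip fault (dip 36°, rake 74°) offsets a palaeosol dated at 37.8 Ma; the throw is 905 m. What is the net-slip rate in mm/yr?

dip-slip = throw / sin(dip) = 905 / sin(36°) = 1540 m
net slip = dip-slip / sin(rake) = 1540 / sin(74°) = 1602 m
rate = 1602 m / 37.8 Ma = 0.0000424 m/yr = 0.0424 mm/yr

0.0424 mm/yr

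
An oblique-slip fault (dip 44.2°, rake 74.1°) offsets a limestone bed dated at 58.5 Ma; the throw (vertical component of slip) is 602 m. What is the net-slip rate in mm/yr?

0.0153 mm/yr

dip-slip = throw / sin(dip) = 602 / sin(44.2°) = 863.5 m
net slip = dip-slip / sin(rake) = 863.5 / sin(74.1°) = 897.8 m
rate = 897.8 m / 58.5 Ma = 0.0000153 m/yr = 0.0153 mm/yr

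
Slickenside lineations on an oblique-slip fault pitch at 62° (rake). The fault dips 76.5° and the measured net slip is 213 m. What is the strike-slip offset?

strike-slip = net slip × cos(rake) = 213 m × cos(62°) = 100 m

100 m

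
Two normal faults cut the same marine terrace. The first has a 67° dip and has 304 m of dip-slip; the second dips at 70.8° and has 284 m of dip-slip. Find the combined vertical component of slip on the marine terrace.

throw_A = 304 × sin(67°) = 279.8 m
throw_B = 284 × sin(70.8°) = 268.2 m
total = 279.8 + 268.2 = 548 m

548 m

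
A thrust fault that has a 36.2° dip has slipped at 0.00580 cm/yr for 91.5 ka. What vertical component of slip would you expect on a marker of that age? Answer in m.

3.13 m

dip-slip = rate × time = 0.00580 cm/yr × 91.5 ka = 5.307 m
throw = dip-slip × sin(dip) = 5.307 × sin(36.2°) = 3.13 m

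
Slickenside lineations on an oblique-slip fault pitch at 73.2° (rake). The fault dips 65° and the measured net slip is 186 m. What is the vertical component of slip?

dip-slip = net slip × sin(rake) = 186 m × sin(73.2°) = 178.1 m
throw = dip-slip × sin(dip) = 178.1 × sin(65°) = 161 m

161 m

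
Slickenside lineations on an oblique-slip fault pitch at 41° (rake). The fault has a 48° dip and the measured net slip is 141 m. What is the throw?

68.7 m

dip-slip = net slip × sin(rake) = 141 m × sin(41°) = 92.50 m
throw = dip-slip × sin(dip) = 92.50 × sin(48°) = 68.7 m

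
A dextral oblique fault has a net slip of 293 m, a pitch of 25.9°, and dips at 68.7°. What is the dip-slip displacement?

128 m

dip-slip = net slip × sin(rake) = 293 m × sin(25.9°) = 128 m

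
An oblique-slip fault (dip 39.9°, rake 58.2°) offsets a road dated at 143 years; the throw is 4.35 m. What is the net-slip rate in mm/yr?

dip-slip = throw / sin(dip) = 4.35 / sin(39.9°) = 6.782 m
net slip = dip-slip / sin(rake) = 6.782 / sin(58.2°) = 7.979 m
rate = 7.979 m / 143 years = 0.0558 m/yr = 55.8 mm/yr

55.8 mm/yr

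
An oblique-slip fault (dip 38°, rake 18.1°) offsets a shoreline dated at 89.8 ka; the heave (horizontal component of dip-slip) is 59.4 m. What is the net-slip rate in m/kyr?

2.70 m/kyr

dip-slip = heave / cos(dip) = 59.4 / cos(38°) = 75.38 m
net slip = dip-slip / sin(rake) = 75.38 / sin(18.1°) = 242.6 m
rate = 242.6 m / 89.8 ka = 0.00270 m/yr = 2.70 m/kyr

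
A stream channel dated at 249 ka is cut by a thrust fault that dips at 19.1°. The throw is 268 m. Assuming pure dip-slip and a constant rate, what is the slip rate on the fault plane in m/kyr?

3.29 m/kyr

dip-slip = throw / sin(dip) = 268 m / sin(19.1°) = 819 m
rate = 819 m / 249 ka = 0.00329 m/yr = 3.29 m/kyr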